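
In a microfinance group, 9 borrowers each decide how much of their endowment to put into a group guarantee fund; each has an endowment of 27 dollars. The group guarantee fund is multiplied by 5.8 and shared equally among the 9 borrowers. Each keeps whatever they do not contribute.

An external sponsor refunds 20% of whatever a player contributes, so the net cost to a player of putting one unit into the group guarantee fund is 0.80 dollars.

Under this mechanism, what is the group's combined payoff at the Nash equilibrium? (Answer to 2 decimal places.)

243.00 dollars

The effective private return is (5.8/9) / 0.80 = 0.8056, which is still under 1, so the mechanism doesn't change anyone's dominant strategy: zero contribution.
At the Nash equilibrium no one contributes; group total payoff = 9 × 27 = 243.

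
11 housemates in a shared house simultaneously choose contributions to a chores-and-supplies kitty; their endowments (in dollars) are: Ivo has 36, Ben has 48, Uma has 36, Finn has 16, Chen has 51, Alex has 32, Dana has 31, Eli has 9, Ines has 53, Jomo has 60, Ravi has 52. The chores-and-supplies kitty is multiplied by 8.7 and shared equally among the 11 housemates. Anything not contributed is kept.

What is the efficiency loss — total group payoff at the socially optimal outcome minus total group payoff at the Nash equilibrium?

The private return per contributed unit is 8.7/11 = 0.7909 < 1 for every player regardless of endowment, so the Nash equilibrium is zero contribution and the group total is Σ E_j = 36 + 48 + 36 + 16 + 51 + 32 + 31 + 9 + 53 + 60 + 52 = 424.
Each contributed unit returns 8.700 to the group, so the social optimum is full contribution by everyone: group total = 8.700 × 424 = 3688.80.
Efficiency loss = (8.700 − 1) × 424 = 3264.80.

3264.80 dollars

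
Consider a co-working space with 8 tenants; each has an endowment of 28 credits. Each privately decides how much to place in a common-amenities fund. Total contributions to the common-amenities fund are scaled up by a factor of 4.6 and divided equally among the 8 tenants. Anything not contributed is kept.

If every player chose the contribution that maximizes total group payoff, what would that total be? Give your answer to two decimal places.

Each contributed unit returns 4.600 to the group as a whole (0.5750 to each of 8 players), which exceeds 1, so the social optimum is full contribution: group total = 4.600 × 224 = 1030.40.

1030.40 credits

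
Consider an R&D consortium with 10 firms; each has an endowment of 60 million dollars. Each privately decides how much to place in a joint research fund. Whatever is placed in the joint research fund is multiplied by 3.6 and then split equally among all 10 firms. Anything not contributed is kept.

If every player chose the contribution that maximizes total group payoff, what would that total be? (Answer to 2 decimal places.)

2160.00 million dollars

Each contributed unit returns 3.600 to the group as a whole (0.3600 to each of 10 players), which exceeds 1, so the social optimum is full contribution: group total = 3.600 × 600 = 2160.00.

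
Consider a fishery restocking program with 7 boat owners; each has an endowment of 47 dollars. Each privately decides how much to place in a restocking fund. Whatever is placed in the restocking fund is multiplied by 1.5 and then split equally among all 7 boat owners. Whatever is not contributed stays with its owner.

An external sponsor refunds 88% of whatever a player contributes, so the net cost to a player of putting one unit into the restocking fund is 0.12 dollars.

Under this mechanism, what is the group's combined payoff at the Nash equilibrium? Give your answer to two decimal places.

Under the mechanism each unit contributed yields (1.5/7) / 0.12 = 1.7857 back to its contributor per unit of net cost, which exceeds 1, making full contribution the dominant choice for everyone.
So the Nash equilibrium is full contribution by all 7; the group earns 7 × (47 × 0.88 + 1.5 × 47) = 783.02.

783.02 dollars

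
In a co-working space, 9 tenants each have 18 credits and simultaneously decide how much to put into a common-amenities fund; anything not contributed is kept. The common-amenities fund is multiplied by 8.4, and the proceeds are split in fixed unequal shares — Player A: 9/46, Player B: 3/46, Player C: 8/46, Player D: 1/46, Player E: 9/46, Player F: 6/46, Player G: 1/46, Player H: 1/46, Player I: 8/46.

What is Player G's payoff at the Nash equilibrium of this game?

A player with share s gets back 8.4·s per unit contributed, so full contribution is dominant for anyone with s > 1/8.4 = 0.1190 and zero contribution is dominant for anyone below.
Player A, Player C, Player E, Player F and Player I are above the threshold, contributing 18 each; the remaining 4 contribute 0. Total contributed: 90.
Player G keeps 18 and receives 8.4 × 90 × 1/46 = 16.43 from the common-amenities fund, for a payoff of 34.43.

34.43 credits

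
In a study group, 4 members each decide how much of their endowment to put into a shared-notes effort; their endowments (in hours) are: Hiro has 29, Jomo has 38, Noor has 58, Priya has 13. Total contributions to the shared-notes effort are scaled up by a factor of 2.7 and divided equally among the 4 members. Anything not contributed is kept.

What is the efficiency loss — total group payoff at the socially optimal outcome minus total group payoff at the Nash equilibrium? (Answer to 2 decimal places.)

The private return per contributed unit is 2.7/4 = 0.6750 < 1 for every player regardless of endowment, so the Nash equilibrium is zero contribution and the group total is Σ E_j = 29 + 38 + 58 + 13 = 138.
Each contributed unit returns 2.700 to the group, so the social optimum is full contribution by everyone: group total = 2.700 × 138 = 372.60.
Efficiency loss = (2.700 − 1) × 138 = 234.60.

234.60 hours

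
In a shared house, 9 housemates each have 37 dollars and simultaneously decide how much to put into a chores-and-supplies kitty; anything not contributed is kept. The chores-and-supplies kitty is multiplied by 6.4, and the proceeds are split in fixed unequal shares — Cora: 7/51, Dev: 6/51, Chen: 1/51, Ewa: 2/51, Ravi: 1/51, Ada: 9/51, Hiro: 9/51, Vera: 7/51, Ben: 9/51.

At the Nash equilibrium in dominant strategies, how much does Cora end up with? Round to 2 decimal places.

Player j's private return per contributed unit is 6.4 × (j's share). Contributing is weakly dominant for j when that share is at least 1/6.4 = 0.1563, and contributing 0 is dominant otherwise.
The shares above 0.1563 belong to Ada, Hiro and Ben, contributing 37 each; the remaining 6 contribute 0. Total contributed: 111.
Cora keeps 37 and receives 6.4 × 111 × 7/51 = 97.51 from the chores-and-supplies kitty, for a payoff of 134.51.

134.51 dollars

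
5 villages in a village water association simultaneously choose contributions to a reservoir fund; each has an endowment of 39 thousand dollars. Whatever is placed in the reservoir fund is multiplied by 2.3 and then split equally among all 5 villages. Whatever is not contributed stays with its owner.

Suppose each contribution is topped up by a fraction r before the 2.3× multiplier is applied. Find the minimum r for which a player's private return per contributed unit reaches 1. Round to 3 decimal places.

With matching at rate r, one contributed unit becomes (1 + r) in the reservoir fund and returns 2.3 × (1 + r) / 5 to the contributor.
Setting this equal to 1: 1 + r = 5/2.3 = 2.1739.
So the minimum matching rate is r = 2.1739 − 1 = 1.174.

1.174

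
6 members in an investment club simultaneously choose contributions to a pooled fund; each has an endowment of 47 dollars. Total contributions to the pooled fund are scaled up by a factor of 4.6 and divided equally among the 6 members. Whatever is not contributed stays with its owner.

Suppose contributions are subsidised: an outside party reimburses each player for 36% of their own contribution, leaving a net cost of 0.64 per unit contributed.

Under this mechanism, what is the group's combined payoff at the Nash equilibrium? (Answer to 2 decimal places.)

1398.72 dollars

Under the mechanism each unit contributed yields (4.6/6) / 0.64 = 1.1979 back to its contributor per unit of net cost, which exceeds 1, making full contribution the dominant choice for everyone.
At the Nash equilibrium everyone contributes 47. Group total payoff = 6 × (47 × 0.36 + 4.6 × 47) = 1398.72.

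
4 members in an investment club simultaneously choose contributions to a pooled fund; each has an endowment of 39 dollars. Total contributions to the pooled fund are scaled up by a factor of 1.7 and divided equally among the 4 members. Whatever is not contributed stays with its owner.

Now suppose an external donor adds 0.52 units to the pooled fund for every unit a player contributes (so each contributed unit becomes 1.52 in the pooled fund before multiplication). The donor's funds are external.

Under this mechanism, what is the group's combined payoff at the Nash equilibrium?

156.00 dollars

The effective private return is 1.7 × 1.52 / 4 = 0.6460, which is still under 1, so the mechanism doesn't change anyone's dominant strategy: zero contribution.
Everyone keeps their endowment and the group total is 4 × 39 = 156.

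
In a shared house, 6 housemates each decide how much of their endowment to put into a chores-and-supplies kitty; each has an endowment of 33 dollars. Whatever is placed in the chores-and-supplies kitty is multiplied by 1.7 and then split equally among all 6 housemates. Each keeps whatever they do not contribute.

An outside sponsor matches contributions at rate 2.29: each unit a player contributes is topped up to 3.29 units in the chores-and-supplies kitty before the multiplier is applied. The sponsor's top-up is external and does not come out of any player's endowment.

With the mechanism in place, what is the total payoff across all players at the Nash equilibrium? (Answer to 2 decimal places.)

198.00 dollars

The effective private return is 1.7 × 3.29 / 6 = 0.9322, which is still under 1, so the mechanism doesn't change anyone's dominant strategy: zero contribution.
Everyone keeps their endowment and the group total is 6 × 33 = 198.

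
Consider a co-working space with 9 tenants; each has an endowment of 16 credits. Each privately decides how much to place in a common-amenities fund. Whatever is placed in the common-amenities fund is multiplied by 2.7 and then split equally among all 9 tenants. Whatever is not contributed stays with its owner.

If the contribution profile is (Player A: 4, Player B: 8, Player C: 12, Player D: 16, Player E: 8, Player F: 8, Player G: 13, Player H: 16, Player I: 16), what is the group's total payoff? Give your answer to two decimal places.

Total contributed: 4 + 8 + 12 + 16 + 8 + 8 + 13 + 16 + 16 = 101; total kept: 9 × 16 − 101 = 43.
The common-amenities fund pays out 2.7 × 101 = 272.70 in aggregate.
Group total = 43 + 272.70 = 315.70.

315.70 credits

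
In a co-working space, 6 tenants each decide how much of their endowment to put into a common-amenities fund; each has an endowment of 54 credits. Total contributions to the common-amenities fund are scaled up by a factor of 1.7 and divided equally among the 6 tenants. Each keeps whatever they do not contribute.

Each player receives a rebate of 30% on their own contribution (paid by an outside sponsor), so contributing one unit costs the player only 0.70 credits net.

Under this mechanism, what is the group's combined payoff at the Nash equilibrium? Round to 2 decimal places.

324.00 credits

With the mechanism, a contributed unit returns (1.7/6) / 0.70 = 0.4048 per unit of net cost — still below 1 — so contributing 0 remains dominant for every player.
At the Nash equilibrium no one contributes; group total payoff = 6 × 54 = 324.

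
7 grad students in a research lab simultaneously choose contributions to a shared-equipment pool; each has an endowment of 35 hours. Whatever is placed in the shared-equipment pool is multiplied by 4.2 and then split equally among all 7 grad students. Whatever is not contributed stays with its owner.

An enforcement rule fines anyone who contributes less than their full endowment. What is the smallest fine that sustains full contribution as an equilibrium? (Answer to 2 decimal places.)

14.00 hours

Given the others contribute fully, the best deviation is to contribute 0 (any partial contribution still incurs the fine and gives up units whose private return 0.6000 is below 1).
Deviating from 35 to 0 saves 35 hours but forfeits the deviator's share of the drop in the shared-equipment pool: 4.2/7 × 35 = 21.00.
So the deviation gain is 35 − 21.00 = 14.00, and the fine must be at least 14.00 hours to wipe it out.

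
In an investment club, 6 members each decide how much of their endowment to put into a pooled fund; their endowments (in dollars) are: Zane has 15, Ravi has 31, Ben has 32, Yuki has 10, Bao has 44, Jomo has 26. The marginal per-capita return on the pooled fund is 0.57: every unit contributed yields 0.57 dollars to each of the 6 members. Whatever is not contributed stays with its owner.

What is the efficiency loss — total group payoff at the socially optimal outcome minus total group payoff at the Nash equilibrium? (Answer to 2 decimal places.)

The private return per contributed unit is 0.57 < 1 for everyone, so the Nash equilibrium is zero contribution and the group total is Σ E_j = 15 + 31 + 32 + 10 + 44 + 26 = 158.
Each contributed unit returns 3.420 to the group, so the social optimum is full contribution by everyone: group total = 3.420 × 158 = 540.36.
Efficiency loss = (3.420 − 1) × 158 = 382.36.

382.36 dollars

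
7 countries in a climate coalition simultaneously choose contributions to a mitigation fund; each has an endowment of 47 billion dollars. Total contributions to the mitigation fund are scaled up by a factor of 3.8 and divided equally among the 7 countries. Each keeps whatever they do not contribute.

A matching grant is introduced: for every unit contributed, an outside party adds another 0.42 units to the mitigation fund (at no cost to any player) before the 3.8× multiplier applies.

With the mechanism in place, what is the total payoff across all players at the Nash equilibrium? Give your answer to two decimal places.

The effective private return is 3.8 × 1.42 / 7 = 0.7709, which is still under 1, so the mechanism doesn't change anyone's dominant strategy: zero contribution.
At the Nash equilibrium no one contributes; group total payoff = 7 × 47 = 329.

329.00 billion dollars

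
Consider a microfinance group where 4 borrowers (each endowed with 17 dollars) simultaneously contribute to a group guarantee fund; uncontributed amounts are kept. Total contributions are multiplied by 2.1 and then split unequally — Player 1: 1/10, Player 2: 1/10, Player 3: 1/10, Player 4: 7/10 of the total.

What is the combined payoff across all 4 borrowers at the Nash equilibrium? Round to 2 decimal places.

For player j, contributing a unit is worthwhile iff 2.1 × (j's share) ≥ 1, i.e. iff j's share is at least 0.4762.
Player 4 alone (share 7/10) is above the threshold, contributing 17; the remaining 3 contribute 0. Total contributed: 17.
The group guarantee fund pays out 2.1 × 17 = 35.70 in total (split across the unequal shares, but the aggregate is all that matters for the group sum).
The 3 free-riders keep 17 each, adding 51. Group total = 51 + 35.70 = 86.70.

86.70 dollars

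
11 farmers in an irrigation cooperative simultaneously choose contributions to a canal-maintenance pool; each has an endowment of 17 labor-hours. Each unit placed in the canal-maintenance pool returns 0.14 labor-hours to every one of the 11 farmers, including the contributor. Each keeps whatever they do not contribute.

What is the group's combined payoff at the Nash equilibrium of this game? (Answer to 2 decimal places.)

The private return per contributed unit is 0.14 < 1, so contributing 0 is dominant for every player. At the Nash equilibrium everyone keeps their 17, and the group total is 11 × 17 = 187.

187.00 labor-hours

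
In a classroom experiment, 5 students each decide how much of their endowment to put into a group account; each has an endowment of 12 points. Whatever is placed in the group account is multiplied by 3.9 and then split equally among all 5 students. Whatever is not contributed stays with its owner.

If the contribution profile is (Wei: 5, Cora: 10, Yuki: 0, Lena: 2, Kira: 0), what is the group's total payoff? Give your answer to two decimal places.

109.30 points

Total contributed: 5 + 10 + 0 + 2 + 0 = 17; total kept: 5 × 12 − 17 = 43.
The group account pays out 3.9 × 17 = 66.30 in aggregate.
Group total = 43 + 66.30 = 109.30.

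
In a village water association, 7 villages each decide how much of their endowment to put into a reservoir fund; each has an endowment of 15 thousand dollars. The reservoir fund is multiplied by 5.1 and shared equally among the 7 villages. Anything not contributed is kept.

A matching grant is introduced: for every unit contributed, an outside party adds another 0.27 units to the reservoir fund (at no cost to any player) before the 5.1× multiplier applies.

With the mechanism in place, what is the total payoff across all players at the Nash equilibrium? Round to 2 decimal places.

105.00 thousand dollars

With the mechanism, a contributed unit returns 5.1 × 1.27 / 7 = 0.9253 per unit of net cost — still below 1 — so contributing 0 remains dominant for every player.
At the Nash equilibrium no one contributes; group total payoff = 7 × 15 = 105.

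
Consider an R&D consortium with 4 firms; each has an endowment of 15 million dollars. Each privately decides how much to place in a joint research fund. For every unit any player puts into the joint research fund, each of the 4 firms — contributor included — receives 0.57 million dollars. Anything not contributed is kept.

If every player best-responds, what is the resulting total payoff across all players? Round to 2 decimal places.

60.00 million dollars

The private return per contributed unit is 0.57 < 1, so contributing 0 is dominant for every player. At the Nash equilibrium everyone keeps their 15, and the group total is 4 × 15 = 60.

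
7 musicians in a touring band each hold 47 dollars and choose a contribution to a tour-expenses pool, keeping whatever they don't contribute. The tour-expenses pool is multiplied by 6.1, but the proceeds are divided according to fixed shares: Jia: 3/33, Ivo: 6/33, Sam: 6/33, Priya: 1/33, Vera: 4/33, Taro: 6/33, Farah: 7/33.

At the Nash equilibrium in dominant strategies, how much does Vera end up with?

For player j, contributing a unit is worthwhile iff 6.1 × (j's share) ≥ 1, i.e. iff j's share is at least 0.1639.
Ivo, Sam, Taro and Farah are above the threshold, contributing 47 each; the remaining 3 contribute 0. Total contributed: 188.
Vera keeps 47 and receives 6.1 × 188 × 4/33 = 139.01 from the tour-expenses pool, for a payoff of 186.01.

186.01 dollars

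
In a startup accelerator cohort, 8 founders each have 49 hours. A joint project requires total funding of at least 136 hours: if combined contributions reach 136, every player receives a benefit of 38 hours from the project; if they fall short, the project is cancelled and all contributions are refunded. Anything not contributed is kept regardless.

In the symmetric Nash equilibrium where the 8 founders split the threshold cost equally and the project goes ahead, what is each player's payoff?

Equal share of the threshold: 136/8 = 17.
At this profile no one gains by cutting their contribution: any cut drops the total below 136, the project is cancelled, contributions are refunded, and the deviator ends with 49, which is less than 49 − 17 + 38 = 70. Contributing more than 17 just wastes the excess. So contributing exactly 17 is a best response.
Each player's payoff: 49 − 17 + 38 = 70.

70 hours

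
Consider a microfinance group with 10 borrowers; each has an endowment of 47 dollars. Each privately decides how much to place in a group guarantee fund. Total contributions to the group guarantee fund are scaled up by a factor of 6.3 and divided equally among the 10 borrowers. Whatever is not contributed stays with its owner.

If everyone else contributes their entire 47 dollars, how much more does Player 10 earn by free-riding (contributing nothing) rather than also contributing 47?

17.39 dollars

Switching from a contribution of 47 to 0 lets Player 10 keep an extra 47 dollars, but lowers the group guarantee fund by 47, which costs Player 10 their own share of that drop: 6.3/10 × 47 = 29.61.
Net gain = 47 − 29.61 = 17.39. The private return per contributed unit (0.6300) is below 1, so free-riding is indeed the best response regardless of what the others do.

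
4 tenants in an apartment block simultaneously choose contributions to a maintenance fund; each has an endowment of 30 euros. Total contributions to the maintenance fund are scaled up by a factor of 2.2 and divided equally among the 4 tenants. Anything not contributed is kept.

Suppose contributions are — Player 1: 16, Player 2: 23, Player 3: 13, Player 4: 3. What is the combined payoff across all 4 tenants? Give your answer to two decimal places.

186.00 euros

Total contributed: 16 + 23 + 13 + 3 = 55; total kept: 4 × 30 − 55 = 65.
The maintenance fund pays out 2.2 × 55 = 121.00 in aggregate.
Group total = 65 + 121.00 = 186.00.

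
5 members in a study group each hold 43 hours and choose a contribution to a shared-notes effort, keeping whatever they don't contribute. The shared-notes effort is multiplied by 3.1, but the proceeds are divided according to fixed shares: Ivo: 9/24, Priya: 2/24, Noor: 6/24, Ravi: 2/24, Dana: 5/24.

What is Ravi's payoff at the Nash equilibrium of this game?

Each unit j contributes comes back to j as 3.1 × (j's share), so j prefers to contribute only if that share exceeds 1/3.1 = 0.3226; otherwise keeping the unit dominates.
Ivo alone (share 9/24) is above the threshold, contributing 43; the remaining 4 contribute 0. Total contributed: 43.
Ravi keeps 43 and receives 3.1 × 43 × 2/24 = 11.11 from the shared-notes effort, for a payoff of 54.11.

54.11 hours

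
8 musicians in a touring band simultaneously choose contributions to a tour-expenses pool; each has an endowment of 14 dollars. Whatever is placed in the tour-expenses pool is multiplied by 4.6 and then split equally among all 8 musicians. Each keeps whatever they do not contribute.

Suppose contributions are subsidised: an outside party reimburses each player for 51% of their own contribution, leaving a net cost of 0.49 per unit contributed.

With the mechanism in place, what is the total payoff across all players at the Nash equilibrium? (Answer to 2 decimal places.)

With the mechanism, a contributed unit returns (4.6/8) / 0.49 = 1.1735 per unit of net cost to the contributor — now above 1 — so contributing fully is weakly dominant for every player.
At the Nash equilibrium everyone contributes 14. Group total payoff = 8 × (14 × 0.51 + 4.6 × 14) = 572.32.

572.32 dollars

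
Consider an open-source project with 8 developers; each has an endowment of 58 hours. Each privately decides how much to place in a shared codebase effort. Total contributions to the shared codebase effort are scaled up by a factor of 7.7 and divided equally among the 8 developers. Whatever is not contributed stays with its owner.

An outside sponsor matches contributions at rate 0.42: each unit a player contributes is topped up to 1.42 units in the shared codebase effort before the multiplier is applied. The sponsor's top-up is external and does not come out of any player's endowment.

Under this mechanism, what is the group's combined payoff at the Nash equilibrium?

5073.38 hours

The effective private return per unit is now 7.7 × 1.42 / 8 = 1.3668 > 1, so every player's dominant strategy flips to full contribution.
At the Nash equilibrium everyone contributes 58. Group total payoff = 7.7 × 1.42 × 464 = 5073.38.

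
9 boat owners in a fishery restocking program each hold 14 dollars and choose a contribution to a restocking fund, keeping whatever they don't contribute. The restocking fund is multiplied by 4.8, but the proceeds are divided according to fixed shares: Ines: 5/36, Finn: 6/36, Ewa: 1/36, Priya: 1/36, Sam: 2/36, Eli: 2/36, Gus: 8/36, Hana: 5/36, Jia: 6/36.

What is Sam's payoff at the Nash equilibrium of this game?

17.73 dollars

Each unit j contributes comes back to j as 4.8 × (j's share), so j prefers to contribute only if that share exceeds 1/4.8 = 0.2083; otherwise keeping the unit dominates.
Gus alone (share 8/36) is above the threshold, contributing 14; the remaining 8 contribute 0. Total contributed: 14.
Sam keeps 14 and receives 4.8 × 14 × 2/36 = 3.73 from the restocking fund, for a payoff of 17.73.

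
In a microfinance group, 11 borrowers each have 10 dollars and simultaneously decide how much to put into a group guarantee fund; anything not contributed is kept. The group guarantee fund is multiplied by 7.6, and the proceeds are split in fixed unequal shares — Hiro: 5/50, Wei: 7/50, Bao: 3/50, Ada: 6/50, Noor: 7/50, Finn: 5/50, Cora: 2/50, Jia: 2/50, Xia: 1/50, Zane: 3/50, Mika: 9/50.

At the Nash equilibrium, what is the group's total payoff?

Player j's private return per contributed unit is 7.6 × (j's share). Contributing is weakly dominant for j when that share is at least 1/7.6 = 0.1316, and contributing 0 is dominant otherwise.
Wei, Noor and Mika clear that bar, contributing 10 each; the remaining 8 contribute 0. Total contributed: 30.
The group guarantee fund pays out 7.6 × 30 = 228.00 in total (split across the unequal shares, but the aggregate is all that matters for the group sum).
The 8 free-riders keep 10 each, adding 80. Group total = 80 + 228.00 = 308.00.

308.00 dollars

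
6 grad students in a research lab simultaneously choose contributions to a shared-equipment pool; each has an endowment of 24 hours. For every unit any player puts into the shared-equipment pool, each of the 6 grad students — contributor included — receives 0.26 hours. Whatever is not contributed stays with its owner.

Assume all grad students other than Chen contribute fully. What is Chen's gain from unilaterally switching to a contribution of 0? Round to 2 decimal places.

Switching from a contribution of 24 to 0 lets Chen keep an extra 24 hours, but lowers the shared-equipment pool by 24, which costs Chen their own share of that drop: 0.26 × 24 = 6.24.
Net gain = 24 − 6.24 = 17.76. The private return per contributed unit (0.26) is below 1, so free-riding is indeed the best response regardless of what the others do.

17.76 hours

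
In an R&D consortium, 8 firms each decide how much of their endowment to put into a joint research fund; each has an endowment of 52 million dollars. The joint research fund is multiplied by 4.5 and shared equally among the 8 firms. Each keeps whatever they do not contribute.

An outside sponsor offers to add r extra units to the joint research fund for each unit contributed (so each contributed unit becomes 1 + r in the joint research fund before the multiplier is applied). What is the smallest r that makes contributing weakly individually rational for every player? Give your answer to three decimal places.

0.778

With matching at rate r, one contributed unit becomes (1 + r) in the joint research fund and returns 4.5 × (1 + r) / 8 to the contributor.
Setting this equal to 1: 1 + r = 8/4.5 = 1.7778.
So the minimum matching rate is r = 1.7778 − 1 = 0.778.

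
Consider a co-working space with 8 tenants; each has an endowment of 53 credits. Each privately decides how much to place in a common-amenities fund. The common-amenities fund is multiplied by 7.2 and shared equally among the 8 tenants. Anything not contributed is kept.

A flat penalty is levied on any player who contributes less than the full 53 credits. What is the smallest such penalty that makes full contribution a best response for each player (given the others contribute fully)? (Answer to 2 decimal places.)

5.30 credits

Given the others contribute fully, the best deviation is to contribute 0 (any partial contribution still incurs the fine and gives up units whose private return 0.9000 is below 1).
Deviating from 53 to 0 saves 53 credits but forfeits the deviator's share of the drop in the common-amenities fund: 7.2/8 × 53 = 47.70.
So the deviation gain is 53 − 47.70 = 5.30, and the fine must be at least 5.30 credits to wipe it out.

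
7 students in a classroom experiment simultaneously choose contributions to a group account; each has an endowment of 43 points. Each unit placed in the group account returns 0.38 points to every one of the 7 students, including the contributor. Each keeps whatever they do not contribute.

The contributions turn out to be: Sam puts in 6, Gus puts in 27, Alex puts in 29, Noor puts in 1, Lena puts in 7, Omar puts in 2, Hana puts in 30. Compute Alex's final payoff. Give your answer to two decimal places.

Total contributed: 6 + 27 + 29 + 1 + 7 + 2 + 30 = 102.
Each receives 0.38 × 102 = 38.76 from the group account.
Alex keeps 43 − 29 = 14, so Alex's payoff is 14 + 38.76 = 52.76.

52.76 points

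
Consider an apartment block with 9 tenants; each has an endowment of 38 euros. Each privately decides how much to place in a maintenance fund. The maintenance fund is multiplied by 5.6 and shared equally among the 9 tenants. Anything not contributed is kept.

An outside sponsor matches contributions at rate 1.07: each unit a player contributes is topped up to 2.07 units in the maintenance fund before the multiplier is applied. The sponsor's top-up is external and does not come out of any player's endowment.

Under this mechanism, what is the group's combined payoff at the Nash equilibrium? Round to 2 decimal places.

3964.46 euros

Under the mechanism each unit contributed yields 5.6 × 2.07 / 9 = 1.2880 back to its contributor per unit of net cost, which exceeds 1, making full contribution the dominant choice for everyone.
So the Nash equilibrium is full contribution by all 9; the group earns 5.6 × 2.07 × 342 = 3964.46.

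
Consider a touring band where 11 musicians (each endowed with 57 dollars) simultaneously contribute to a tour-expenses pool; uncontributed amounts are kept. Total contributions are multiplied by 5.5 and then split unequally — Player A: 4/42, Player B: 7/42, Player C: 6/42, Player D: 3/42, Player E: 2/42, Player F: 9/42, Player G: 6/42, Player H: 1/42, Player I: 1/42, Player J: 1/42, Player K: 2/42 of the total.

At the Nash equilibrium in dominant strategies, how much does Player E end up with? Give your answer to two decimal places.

Each unit j contributes comes back to j as 5.5 × (j's share), so j prefers to contribute only if that share exceeds 1/5.5 = 0.1818; otherwise keeping the unit dominates.
Only Player F (9/42) clears that bar, contributing 57; the remaining 10 contribute 0. Total contributed: 57.
Player E keeps 57 and receives 5.5 × 57 × 2/42 = 14.93 from the tour-expenses pool, for a payoff of 71.93.

71.93 dollars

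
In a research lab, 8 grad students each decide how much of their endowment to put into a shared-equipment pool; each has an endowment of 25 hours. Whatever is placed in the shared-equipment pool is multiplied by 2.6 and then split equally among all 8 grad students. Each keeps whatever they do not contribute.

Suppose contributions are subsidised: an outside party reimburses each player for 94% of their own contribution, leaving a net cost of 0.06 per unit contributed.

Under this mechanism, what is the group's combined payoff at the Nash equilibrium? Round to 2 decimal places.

708.00 hours

With the mechanism, a contributed unit returns (2.6/8) / 0.06 = 5.4167 per unit of net cost to the contributor — now above 1 — so contributing fully is weakly dominant for every player.
At the Nash equilibrium everyone contributes 25. Group total payoff = 8 × (25 × 0.94 + 2.6 × 25) = 708.00.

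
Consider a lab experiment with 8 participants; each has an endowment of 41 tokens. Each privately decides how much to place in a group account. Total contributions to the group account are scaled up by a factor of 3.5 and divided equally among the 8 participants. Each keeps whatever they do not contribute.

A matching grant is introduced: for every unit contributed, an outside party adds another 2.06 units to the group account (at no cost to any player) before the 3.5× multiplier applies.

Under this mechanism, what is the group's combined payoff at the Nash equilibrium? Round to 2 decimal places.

3512.88 tokens

Under the mechanism each unit contributed yields 3.5 × 3.06 / 8 = 1.3388 back to its contributor per unit of net cost, which exceeds 1, making full contribution the dominant choice for everyone.
At the Nash equilibrium everyone contributes 41. Group total payoff = 3.5 × 3.06 × 328 = 3512.88.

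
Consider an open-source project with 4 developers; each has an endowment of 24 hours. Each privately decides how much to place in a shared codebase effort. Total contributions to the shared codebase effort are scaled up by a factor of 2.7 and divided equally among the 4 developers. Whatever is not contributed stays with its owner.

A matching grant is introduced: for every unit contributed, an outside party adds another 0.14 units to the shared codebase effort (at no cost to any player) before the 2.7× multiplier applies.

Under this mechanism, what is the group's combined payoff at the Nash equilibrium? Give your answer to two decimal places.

96.00 hours

With the mechanism, a contributed unit returns 2.7 × 1.14 / 4 = 0.7695 per unit of net cost — still below 1 — so contributing 0 remains dominant for every player.
Everyone keeps their endowment and the group total is 4 × 24 = 96.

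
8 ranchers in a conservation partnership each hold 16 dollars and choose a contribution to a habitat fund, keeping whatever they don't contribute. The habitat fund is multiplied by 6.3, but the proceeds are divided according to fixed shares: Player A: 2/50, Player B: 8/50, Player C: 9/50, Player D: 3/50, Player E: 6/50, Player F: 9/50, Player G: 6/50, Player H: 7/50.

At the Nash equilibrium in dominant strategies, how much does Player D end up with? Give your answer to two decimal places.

34.14 dollars

Each unit j contributes comes back to j as 6.3 × (j's share), so j prefers to contribute only if that share exceeds 1/6.3 = 0.1587; otherwise keeping the unit dominates.
The shares above 0.1587 belong to Player B, Player C and Player F, contributing 16 each; the remaining 5 contribute 0. Total contributed: 48.
Player D keeps 16 and receives 6.3 × 48 × 3/50 = 18.14 from the habitat fund, for a payoff of 34.14.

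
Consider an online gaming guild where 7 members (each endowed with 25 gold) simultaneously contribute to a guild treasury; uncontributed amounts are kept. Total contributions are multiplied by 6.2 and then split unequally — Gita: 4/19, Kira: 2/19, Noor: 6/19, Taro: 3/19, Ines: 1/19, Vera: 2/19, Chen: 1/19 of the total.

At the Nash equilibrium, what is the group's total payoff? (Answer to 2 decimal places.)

Each unit j contributes comes back to j as 6.2 × (j's share), so j prefers to contribute only if that share exceeds 1/6.2 = 0.1613; otherwise keeping the unit dominates.
Gita and Noor clear that bar, contributing 25 each; the remaining 5 contribute 0. Total contributed: 50.
The guild treasury pays out 6.2 × 50 = 310.00 in total (split across the unequal shares, but the aggregate is all that matters for the group sum).
The 5 free-riders keep 25 each, adding 125. Group total = 125 + 310.00 = 435.00.

435.00 gold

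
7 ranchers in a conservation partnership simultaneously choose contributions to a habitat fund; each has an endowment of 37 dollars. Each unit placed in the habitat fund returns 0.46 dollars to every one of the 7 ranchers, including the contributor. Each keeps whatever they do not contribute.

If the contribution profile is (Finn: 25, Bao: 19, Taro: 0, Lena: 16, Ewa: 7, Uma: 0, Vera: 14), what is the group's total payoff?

438.82 dollars

Total contributed: 25 + 19 + 0 + 16 + 7 + 0 + 14 = 81; total kept: 7 × 37 − 81 = 178.
The habitat fund pays out 0.46 × 7 × 81 = 260.82 in aggregate.
Group total = 178 + 260.82 = 438.82.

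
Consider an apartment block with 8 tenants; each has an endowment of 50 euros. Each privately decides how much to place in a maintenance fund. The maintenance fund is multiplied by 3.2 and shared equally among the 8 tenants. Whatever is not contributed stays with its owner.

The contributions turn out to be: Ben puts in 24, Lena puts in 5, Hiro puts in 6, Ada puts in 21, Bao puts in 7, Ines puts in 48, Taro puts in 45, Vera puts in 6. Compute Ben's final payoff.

90.80 euros

Total contributed: 24 + 5 + 6 + 21 + 7 + 48 + 45 + 6 = 162.
Each receives 3.2 × 162 / 8 = 64.80 from the maintenance fund.
Ben keeps 50 − 24 = 26, so Ben's payoff is 26 + 64.80 = 90.80.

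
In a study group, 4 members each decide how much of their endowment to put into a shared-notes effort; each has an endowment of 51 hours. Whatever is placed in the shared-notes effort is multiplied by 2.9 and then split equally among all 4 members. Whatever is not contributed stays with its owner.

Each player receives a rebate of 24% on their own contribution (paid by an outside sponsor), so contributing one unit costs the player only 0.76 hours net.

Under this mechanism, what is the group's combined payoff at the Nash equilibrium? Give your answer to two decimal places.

204.00 hours

Even with the mechanism, each unit contributed returns only (2.9/4) / 0.76 = 0.9539 per unit of net cost, so contributing nothing is still dominant.
Everyone keeps their endowment and the group total is 4 × 51 = 204.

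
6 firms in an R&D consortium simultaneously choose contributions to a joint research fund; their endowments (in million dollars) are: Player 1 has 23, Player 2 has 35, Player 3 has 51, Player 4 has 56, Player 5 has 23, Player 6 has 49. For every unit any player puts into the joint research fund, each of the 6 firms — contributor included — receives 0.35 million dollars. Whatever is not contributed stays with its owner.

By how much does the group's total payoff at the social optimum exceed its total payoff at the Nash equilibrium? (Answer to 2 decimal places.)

260.70 million dollars

The private return per contributed unit is 0.35 < 1 for everyone, so the Nash equilibrium is zero contribution and the group total is Σ E_j = 23 + 35 + 51 + 56 + 23 + 49 = 237.
Each contributed unit returns 2.100 to the group, so the social optimum is full contribution by everyone: group total = 2.100 × 237 = 497.70.
Efficiency loss = (2.100 − 1) × 237 = 260.70.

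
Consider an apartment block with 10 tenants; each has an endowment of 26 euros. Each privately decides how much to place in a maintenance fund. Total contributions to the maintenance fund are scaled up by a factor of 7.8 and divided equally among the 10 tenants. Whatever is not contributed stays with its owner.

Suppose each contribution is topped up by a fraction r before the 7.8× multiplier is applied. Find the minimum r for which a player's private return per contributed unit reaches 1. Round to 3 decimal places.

0.282

With matching at rate r, one contributed unit becomes (1 + r) in the maintenance fund and returns 7.8 × (1 + r) / 10 to the contributor.
Setting this equal to 1: 1 + r = 10/7.8 = 1.2821.
So the minimum matching rate is r = 1.2821 − 1 = 0.282.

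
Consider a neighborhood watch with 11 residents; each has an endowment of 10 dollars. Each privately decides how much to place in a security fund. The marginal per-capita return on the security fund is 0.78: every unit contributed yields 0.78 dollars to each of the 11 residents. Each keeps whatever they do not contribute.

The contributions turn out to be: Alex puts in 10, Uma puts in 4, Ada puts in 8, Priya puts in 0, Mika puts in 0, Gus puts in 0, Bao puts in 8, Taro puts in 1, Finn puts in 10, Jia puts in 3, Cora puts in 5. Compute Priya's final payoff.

48.22 dollars

Total contributed: 10 + 4 + 8 + 0 + 0 + 0 + 8 + 1 + 10 + 3 + 5 = 49.
Each receives 0.78 × 49 = 38.22 from the security fund.
Priya keeps 10 − 0 = 10, so Priya's payoff is 10 + 38.22 = 48.22.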